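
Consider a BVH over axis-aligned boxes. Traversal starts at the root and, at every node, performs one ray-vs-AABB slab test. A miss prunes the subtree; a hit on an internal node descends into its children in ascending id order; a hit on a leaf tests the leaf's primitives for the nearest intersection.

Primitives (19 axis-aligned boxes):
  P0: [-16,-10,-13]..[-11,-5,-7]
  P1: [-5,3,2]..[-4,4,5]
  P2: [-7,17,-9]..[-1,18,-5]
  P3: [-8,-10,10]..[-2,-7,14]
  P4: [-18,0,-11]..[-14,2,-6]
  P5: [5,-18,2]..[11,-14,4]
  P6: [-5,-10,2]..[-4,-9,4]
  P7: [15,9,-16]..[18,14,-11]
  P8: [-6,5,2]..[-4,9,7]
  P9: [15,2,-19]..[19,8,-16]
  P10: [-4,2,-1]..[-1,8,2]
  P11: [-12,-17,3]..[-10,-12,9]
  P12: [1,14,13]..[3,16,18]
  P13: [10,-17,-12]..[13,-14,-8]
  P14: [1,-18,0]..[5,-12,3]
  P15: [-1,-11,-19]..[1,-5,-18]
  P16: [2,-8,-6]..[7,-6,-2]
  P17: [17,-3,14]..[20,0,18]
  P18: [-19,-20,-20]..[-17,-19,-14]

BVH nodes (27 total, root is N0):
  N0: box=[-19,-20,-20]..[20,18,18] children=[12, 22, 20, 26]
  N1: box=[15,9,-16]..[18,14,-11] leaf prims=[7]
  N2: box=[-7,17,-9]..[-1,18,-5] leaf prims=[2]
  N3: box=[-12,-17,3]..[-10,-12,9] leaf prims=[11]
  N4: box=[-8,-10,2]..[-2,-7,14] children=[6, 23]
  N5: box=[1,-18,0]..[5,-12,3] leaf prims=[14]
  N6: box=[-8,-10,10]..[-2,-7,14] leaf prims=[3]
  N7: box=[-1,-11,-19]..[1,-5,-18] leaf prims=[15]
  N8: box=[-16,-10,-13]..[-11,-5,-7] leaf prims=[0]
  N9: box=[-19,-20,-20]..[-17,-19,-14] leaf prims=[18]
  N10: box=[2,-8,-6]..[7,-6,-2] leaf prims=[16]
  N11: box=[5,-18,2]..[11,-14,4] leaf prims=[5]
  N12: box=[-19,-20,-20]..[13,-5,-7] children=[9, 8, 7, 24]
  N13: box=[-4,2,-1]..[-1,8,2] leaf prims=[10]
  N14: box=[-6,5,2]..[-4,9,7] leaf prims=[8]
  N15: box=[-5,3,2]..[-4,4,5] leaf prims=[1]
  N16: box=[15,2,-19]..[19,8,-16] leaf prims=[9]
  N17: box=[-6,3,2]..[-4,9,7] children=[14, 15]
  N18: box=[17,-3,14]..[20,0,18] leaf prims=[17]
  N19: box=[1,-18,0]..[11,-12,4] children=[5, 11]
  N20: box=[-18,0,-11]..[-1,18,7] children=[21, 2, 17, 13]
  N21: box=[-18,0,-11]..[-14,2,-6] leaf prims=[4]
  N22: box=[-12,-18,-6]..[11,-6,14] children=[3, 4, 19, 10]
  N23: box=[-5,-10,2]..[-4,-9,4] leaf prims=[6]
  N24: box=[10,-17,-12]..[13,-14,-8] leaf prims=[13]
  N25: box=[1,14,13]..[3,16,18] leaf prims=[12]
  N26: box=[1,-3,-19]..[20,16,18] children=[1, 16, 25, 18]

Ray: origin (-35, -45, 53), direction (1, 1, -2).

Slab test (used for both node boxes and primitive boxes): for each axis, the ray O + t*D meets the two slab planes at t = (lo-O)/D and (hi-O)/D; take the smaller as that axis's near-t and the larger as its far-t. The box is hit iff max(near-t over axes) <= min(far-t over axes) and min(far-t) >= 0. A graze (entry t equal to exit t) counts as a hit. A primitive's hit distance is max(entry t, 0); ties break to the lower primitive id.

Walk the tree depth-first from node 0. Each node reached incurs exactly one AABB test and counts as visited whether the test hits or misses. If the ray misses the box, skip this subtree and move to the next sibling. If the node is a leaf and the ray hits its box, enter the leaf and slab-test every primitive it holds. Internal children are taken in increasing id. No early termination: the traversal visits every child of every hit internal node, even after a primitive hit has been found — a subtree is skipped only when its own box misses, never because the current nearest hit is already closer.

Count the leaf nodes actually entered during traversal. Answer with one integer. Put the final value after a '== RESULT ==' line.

Walk:
N0 x:[16,55] y:[25,63] z:[35/2,73/2] -> hit [25,73/2], descend [12, 20, 22, 26]
  N12 x:[16,48] y:[25,40] z:[30,73/2] -> hit [30,73/2], descend [7, 8, 9, 24]
    N7 x:[34,36] y:[34,40] z:[71/2,36] -> hit [71/2,36] leaf, test {P15@t=71/2}
    N8 x:[19,24] y:[35,40] z:[30,33] -> miss, prune
    N9 x:[16,18] y:[25,26] z:[67/2,73/2] -> miss, prune
    N24 x:[45,48] y:[28,31] z:[61/2,65/2] -> miss, prune
  N20 x:[17,34] y:[45,63] z:[23,32] -> miss, prune
  N22 x:[23,46] y:[27,39] z:[39/2,59/2] -> hit [27,59/2], descend [3, 4, 10, 19]
    N3 x:[23,25] y:[28,33] z:[22,25] -> miss, prune
    N4 x:[27,33] y:[35,38] z:[39/2,51/2] -> miss, prune
    N10 x:[37,42] y:[37,39] z:[55/2,59/2] -> miss, prune
    N19 x:[36,46] y:[27,33] z:[49/2,53/2] -> miss, prune
  N26 x:[36,55] y:[42,61] z:[35/2,36] -> miss, prune

order=[0, 12, 7, 8, 9, 24, 20, 22, 3, 4, 10, 19, 26]  |boxes|=13  |leaves|=1  hit=P15

== RESULT ==
1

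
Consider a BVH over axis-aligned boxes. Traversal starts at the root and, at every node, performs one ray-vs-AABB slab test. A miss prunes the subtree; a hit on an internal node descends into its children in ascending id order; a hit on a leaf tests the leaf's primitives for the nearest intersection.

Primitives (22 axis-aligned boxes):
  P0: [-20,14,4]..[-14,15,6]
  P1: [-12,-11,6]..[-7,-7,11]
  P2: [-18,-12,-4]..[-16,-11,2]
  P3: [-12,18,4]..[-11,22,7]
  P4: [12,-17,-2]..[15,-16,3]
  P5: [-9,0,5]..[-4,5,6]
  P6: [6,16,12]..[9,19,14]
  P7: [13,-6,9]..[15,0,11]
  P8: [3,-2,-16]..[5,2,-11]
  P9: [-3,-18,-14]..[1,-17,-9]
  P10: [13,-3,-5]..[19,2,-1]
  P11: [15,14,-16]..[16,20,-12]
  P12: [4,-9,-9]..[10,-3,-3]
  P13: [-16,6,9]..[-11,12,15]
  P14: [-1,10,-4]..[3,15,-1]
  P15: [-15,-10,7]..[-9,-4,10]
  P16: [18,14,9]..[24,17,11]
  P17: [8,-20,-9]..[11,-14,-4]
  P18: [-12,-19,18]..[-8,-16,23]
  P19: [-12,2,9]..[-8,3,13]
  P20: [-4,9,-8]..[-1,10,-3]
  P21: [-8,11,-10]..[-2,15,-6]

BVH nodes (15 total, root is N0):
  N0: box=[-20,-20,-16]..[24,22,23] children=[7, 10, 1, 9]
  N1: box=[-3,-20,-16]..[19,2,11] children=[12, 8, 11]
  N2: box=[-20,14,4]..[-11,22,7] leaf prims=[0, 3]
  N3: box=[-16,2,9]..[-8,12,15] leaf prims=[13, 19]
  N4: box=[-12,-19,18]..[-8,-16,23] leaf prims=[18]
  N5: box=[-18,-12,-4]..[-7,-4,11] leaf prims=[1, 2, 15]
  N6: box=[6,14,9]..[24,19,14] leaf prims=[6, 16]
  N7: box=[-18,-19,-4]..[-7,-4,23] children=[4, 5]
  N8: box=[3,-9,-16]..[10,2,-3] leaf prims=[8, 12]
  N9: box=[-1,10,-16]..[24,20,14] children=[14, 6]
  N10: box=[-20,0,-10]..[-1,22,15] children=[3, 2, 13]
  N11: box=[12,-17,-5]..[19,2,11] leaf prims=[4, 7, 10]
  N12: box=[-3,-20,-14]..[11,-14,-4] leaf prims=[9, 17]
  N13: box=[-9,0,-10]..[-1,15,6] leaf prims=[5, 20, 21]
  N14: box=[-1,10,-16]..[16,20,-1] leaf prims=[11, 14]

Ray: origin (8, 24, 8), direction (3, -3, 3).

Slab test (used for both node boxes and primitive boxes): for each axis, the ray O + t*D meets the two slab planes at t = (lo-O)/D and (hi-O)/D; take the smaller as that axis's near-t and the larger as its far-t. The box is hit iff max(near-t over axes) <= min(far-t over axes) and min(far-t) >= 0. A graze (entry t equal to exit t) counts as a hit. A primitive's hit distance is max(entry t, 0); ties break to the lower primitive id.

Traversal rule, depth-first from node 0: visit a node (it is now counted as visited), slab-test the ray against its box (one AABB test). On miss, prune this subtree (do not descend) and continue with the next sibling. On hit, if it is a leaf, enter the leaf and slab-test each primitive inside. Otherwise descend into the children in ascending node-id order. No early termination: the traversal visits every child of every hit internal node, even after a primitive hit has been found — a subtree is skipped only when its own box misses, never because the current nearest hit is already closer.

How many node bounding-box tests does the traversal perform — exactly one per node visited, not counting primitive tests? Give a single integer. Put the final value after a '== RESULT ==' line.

Trace the traversal:
N0 x:[-28/3,16/3] y:[2/3,44/3] z:[-8,5] -> hit [2/3,5], descend [1, 7, 9, 10]
  N1 x:[-11/3,11/3] y:[22/3,44/3] z:[-8,1] -> miss, prune
  N7 x:[-26/3,-5] y:[28/3,43/3] z:[-4,5] -> miss, prune
  N9 x:[-3,16/3] y:[4/3,14/3] z:[-8,2] -> hit [4/3,2], descend [6, 14]
    N6 x:[-2/3,16/3] y:[5/3,10/3] z:[1/3,2] -> hit [5/3,2] leaf, test {P6(miss), P16(miss)}
    N14 x:[-3,8/3] y:[4/3,14/3] z:[-8,-3] -> miss, prune
  N10 x:[-28/3,-3] y:[2/3,8] z:[-6,7/3] -> miss, prune

7 AABB tests over nodes [0, 1, 7, 9, 6, 14, 10]; 1 leaf entered; closest miss.

== RESULT ==
7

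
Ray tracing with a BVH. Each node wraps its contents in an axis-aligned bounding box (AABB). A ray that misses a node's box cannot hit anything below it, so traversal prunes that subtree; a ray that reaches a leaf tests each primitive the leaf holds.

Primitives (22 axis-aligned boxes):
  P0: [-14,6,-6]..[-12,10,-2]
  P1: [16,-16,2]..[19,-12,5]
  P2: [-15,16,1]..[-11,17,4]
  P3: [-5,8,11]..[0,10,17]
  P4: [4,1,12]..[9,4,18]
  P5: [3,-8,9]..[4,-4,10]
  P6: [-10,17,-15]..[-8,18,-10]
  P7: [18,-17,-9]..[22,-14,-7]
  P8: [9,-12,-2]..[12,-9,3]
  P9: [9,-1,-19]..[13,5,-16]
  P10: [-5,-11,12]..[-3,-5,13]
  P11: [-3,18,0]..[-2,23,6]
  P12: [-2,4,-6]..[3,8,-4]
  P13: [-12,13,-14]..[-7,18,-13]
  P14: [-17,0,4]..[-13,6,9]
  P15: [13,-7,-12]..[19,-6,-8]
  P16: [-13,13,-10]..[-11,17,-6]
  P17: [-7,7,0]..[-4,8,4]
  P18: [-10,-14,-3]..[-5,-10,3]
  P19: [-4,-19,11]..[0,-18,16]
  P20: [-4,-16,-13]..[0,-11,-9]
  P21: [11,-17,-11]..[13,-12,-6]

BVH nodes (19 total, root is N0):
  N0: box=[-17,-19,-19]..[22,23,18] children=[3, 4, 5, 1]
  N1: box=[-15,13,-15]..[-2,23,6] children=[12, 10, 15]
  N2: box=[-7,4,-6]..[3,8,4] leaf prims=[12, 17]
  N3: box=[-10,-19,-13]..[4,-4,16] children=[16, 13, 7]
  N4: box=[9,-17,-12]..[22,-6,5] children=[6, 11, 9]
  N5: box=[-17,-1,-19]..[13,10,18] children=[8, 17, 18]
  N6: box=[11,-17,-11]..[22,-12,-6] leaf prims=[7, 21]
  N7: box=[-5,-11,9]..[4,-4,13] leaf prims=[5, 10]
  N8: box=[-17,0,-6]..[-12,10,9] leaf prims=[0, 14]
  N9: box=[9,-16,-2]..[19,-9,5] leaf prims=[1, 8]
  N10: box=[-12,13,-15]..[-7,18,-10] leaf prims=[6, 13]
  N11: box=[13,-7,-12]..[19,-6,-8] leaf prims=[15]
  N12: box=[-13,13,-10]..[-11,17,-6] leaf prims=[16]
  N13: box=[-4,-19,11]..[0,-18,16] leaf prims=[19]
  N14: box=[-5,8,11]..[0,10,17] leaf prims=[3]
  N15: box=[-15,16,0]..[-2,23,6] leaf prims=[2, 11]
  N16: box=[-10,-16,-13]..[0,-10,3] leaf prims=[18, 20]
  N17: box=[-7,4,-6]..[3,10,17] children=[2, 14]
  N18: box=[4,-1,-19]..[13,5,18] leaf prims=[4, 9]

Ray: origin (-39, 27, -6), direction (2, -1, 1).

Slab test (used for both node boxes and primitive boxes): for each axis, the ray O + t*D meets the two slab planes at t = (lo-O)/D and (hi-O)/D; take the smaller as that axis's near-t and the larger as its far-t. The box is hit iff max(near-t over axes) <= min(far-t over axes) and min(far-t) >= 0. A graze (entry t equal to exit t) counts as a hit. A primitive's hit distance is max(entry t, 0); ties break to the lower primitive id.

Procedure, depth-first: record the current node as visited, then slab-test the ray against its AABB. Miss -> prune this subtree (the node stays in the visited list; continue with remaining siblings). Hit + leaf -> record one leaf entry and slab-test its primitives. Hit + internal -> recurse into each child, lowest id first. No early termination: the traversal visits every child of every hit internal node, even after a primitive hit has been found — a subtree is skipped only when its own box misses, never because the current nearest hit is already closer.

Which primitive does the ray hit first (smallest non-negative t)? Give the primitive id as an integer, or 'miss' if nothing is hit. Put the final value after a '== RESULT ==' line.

Traverse from the root:
N0 x:[11,61/2] y:[4,46] z:[-13,24] -> hit [11,24], descend [1, 3, 4, 5]
  N1 x:[12,37/2] y:[4,14] z:[-9,12] -> hit [12,12], descend [10, 12, 15]
    N10 x:[27/2,16] y:[9,14] z:[-9,-4] -> miss, prune
    N12 x:[13,14] y:[10,14] z:[-4,0] -> miss, prune
    N15 x:[12,37/2] y:[4,11] z:[6,12] -> miss, prune
  N3 x:[29/2,43/2] y:[31,46] z:[-7,22] -> miss, prune
  N4 x:[24,61/2] y:[33,44] z:[-6,11] -> miss, prune
  N5 x:[11,26] y:[17,28] z:[-13,24] -> hit [17,24], descend [8, 17, 18]
    N8 x:[11,27/2] y:[17,27] z:[0,15] -> miss, prune
    N17 x:[16,21] y:[17,23] z:[0,23] -> hit [17,21], descend [2, 14]
      N2 x:[16,21] y:[19,23] z:[0,10] -> miss, prune
      N14 x:[17,39/2] y:[17,19] z:[17,23] -> hit [17,19] leaf, test {P3@t=17}
    N18 x:[43/2,26] y:[22,28] z:[-13,24] -> hit [22,24] leaf, test {P4@t=23, P9(miss)}

order=[0, 1, 10, 12, 15, 3, 4, 5, 8, 17, 2, 14, 18]  |boxes|=13  |leaves|=2  hit=P3

== RESULT ==
3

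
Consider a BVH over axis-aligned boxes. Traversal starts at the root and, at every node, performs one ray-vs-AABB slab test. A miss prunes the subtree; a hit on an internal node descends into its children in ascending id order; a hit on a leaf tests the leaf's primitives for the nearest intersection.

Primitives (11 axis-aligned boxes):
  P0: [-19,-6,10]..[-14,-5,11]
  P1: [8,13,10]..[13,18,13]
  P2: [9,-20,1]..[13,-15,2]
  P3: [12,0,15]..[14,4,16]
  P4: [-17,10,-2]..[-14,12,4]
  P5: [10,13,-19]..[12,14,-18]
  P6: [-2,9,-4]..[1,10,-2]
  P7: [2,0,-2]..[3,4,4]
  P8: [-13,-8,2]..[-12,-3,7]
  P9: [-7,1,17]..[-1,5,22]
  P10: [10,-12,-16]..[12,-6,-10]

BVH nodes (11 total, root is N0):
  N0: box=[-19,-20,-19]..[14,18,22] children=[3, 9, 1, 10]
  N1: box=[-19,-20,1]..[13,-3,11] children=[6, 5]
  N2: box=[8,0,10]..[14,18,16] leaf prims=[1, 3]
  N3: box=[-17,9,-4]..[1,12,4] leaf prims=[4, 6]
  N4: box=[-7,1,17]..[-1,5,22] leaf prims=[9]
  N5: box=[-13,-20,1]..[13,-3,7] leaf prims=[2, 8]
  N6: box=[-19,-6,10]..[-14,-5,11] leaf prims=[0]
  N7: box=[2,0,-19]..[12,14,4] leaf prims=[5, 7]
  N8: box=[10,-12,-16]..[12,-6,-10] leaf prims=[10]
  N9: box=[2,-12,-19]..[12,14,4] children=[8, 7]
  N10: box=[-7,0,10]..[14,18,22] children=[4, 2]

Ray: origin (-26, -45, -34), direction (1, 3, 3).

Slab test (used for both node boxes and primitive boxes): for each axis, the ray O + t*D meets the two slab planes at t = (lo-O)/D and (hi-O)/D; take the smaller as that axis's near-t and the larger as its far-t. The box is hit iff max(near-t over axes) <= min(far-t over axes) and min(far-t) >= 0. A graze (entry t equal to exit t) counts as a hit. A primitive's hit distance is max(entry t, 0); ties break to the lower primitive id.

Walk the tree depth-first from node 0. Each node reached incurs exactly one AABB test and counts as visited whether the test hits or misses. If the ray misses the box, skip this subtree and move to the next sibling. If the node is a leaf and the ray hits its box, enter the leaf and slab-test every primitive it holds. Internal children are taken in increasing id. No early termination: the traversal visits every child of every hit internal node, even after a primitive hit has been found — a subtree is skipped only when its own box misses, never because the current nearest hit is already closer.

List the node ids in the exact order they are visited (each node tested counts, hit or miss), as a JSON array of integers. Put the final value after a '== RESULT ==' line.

Walk:
N0 x:[7,40] y:[25/3,21] z:[5,56/3] -> hit [25/3,56/3], descend [1, 3, 9, 10]
  N1 x:[7,39] y:[25/3,14] z:[35/3,15] -> hit [35/3,14], descend [5, 6]
    N5 x:[13,39] y:[25/3,14] z:[35/3,41/3] -> hit [13,41/3] leaf, test {P2(miss), P8@t=13}
    N6 x:[7,12] y:[13,40/3] z:[44/3,15] -> miss, prune
  N3 x:[9,27] y:[18,19] z:[10,38/3] -> miss, prune
  N9 x:[28,38] y:[11,59/3] z:[5,38/3] -> miss, prune
  N10 x:[19,40] y:[15,21] z:[44/3,56/3] -> miss, prune

order=[0, 1, 5, 6, 3, 9, 10]  |boxes|=7  |leaves|=1  hit=P8

== RESULT ==
[0, 1, 5, 6, 3, 9, 10]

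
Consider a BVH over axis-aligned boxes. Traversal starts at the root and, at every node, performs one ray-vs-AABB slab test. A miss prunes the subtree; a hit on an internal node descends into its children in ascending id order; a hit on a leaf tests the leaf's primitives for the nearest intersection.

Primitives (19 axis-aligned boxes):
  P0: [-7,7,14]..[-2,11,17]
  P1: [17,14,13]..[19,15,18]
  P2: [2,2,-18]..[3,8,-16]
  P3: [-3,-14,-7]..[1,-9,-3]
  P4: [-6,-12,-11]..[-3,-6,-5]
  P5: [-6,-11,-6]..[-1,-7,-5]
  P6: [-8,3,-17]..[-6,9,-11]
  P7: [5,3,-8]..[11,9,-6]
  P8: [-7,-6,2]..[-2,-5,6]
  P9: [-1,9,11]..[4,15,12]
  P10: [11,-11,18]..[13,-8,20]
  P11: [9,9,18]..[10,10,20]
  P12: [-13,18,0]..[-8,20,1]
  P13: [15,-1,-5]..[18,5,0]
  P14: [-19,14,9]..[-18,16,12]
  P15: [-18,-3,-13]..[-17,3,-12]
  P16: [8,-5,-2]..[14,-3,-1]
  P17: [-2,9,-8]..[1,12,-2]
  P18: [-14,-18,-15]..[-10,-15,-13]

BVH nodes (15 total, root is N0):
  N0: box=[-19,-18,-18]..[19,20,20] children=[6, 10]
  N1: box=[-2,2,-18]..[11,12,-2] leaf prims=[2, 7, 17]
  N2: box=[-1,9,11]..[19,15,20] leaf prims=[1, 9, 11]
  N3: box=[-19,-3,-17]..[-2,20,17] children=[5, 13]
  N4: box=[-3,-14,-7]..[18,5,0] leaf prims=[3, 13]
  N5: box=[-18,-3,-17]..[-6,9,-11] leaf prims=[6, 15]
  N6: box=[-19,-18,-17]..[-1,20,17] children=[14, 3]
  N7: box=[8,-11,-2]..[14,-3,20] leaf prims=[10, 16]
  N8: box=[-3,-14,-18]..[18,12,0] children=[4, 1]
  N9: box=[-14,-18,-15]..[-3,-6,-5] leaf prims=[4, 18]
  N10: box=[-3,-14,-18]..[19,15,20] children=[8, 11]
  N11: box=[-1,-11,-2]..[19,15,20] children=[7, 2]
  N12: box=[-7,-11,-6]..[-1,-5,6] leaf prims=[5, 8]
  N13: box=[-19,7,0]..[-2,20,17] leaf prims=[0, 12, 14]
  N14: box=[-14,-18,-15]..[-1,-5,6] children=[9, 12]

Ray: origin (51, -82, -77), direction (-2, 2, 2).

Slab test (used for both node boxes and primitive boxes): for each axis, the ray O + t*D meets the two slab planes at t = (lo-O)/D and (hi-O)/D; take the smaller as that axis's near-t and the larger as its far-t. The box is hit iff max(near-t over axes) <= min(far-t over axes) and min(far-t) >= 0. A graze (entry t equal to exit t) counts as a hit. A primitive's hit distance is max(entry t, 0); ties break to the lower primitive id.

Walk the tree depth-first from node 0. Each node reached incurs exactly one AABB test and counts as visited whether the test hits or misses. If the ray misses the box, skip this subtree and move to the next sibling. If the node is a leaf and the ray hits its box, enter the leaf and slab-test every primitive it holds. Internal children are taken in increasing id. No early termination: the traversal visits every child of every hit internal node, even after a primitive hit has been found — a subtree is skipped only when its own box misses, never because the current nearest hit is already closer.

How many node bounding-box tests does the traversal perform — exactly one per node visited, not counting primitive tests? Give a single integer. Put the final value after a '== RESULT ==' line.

Trace the traversal:
N0 x:[16,35] y:[32,51] z:[59/2,97/2] -> hit [32,35], descend [6, 10]
  N6 x:[26,35] y:[32,51] z:[30,47] -> hit [32,35], descend [3, 14]
    N3 x:[53/2,35] y:[79/2,51] z:[30,47] -> miss, prune
    N14 x:[26,65/2] y:[32,77/2] z:[31,83/2] -> hit [32,65/2], descend [9, 12]
      N9 x:[27,65/2] y:[32,38] z:[31,36] -> hit [32,65/2] leaf, test {P4(miss), P18@t=32}
      N12 x:[26,29] y:[71/2,77/2] z:[71/2,83/2] -> miss, prune
  N10 x:[16,27] y:[34,97/2] z:[59/2,97/2] -> miss, prune

7 AABB tests over nodes [0, 6, 3, 14, 9, 12, 10]; 1 leaf entered; closest P18.

== RESULT ==
7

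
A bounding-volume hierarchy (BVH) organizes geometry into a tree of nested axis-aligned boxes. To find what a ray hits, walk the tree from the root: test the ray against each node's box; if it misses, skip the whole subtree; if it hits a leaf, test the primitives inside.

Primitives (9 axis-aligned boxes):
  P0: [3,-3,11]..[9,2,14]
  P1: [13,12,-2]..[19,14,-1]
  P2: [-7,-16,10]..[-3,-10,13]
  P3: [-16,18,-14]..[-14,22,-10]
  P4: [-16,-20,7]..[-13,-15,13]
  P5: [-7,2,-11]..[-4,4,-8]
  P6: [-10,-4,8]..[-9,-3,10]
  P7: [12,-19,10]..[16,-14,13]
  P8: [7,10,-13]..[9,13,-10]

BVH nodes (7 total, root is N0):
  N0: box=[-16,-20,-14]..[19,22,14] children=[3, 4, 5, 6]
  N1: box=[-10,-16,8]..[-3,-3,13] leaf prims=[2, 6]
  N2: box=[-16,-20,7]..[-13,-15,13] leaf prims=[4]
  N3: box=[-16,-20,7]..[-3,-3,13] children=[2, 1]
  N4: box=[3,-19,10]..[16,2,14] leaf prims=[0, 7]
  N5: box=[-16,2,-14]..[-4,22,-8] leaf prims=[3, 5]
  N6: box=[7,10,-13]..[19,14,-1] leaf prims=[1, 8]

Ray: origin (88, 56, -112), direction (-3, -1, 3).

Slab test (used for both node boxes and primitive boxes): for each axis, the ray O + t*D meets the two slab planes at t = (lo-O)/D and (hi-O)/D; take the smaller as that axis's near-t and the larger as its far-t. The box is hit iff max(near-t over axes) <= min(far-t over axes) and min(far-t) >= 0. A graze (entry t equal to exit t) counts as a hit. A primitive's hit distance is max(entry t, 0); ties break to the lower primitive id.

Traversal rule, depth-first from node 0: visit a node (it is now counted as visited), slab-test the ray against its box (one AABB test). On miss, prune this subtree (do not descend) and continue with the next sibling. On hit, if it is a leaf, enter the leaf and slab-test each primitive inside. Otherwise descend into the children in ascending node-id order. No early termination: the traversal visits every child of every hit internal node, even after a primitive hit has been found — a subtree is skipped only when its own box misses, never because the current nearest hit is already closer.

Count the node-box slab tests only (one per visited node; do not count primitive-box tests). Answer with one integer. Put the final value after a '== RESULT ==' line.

Traverse from the root:
N0 x:[23,104/3] y:[34,76] z:[98/3,42] -> hit [34,104/3], descend [3, 4, 5, 6]
  N3 x:[91/3,104/3] y:[59,76] z:[119/3,125/3] -> miss, prune
  N4 x:[24,85/3] y:[54,75] z:[122/3,42] -> miss, prune
  N5 x:[92/3,104/3] y:[34,54] z:[98/3,104/3] -> hit [34,104/3] leaf, test {P3@t=34, P5(miss)}
  N6 x:[23,27] y:[42,46] z:[33,37] -> miss, prune

Summary -> nodes [0, 3, 4, 5, 6]; box-tests=5; leaf-entries=1; first=P3

== RESULT ==
5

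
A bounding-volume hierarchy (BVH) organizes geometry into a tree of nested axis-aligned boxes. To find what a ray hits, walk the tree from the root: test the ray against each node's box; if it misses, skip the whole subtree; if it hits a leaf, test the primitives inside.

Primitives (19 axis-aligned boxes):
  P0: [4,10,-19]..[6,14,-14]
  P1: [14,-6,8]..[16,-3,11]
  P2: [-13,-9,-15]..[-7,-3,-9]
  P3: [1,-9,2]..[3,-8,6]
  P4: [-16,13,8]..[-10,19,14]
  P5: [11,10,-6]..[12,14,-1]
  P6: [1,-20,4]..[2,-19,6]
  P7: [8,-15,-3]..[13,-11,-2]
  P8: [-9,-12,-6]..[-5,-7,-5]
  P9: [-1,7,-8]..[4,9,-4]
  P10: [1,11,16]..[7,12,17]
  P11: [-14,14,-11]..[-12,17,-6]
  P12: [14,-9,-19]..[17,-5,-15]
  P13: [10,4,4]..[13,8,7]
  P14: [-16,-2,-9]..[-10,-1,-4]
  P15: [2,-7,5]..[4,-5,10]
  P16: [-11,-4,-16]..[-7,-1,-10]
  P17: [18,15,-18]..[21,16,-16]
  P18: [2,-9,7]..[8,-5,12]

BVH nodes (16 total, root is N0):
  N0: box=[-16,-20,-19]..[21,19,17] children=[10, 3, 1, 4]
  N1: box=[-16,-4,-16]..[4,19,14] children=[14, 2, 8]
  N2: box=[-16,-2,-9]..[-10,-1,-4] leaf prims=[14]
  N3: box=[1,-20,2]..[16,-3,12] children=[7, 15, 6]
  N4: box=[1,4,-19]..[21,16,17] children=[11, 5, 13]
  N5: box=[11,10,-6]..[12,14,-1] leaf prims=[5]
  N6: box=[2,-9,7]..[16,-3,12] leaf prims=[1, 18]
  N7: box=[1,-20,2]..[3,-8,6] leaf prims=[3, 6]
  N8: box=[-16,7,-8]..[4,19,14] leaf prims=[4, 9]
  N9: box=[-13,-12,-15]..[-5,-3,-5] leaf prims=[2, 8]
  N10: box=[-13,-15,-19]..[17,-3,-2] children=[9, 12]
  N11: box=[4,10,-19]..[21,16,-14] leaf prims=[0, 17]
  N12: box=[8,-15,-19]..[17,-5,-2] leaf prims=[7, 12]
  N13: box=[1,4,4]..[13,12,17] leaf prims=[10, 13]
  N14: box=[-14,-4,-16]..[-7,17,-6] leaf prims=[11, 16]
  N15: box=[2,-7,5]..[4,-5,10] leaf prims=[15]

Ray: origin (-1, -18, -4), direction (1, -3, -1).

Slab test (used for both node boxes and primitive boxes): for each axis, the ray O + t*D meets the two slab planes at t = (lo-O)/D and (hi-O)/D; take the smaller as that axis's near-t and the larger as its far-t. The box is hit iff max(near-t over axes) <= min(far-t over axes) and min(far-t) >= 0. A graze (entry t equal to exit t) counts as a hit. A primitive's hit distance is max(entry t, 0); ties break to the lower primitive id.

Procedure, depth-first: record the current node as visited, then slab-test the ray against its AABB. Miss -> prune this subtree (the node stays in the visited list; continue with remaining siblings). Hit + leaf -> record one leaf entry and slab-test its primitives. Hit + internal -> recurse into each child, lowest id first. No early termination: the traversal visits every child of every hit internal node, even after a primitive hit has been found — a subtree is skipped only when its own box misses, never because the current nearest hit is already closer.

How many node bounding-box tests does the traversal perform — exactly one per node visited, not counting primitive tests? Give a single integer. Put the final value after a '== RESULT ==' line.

Walk:
N0 x:[-15,22] y:[-37/3,2/3] z:[-21,15] -> hit [-37/3,2/3], descend [1, 3, 4, 10]
  N1 x:[-15,5] y:[-37/3,-14/3] z:[-18,12] -> miss, prune
  N3 x:[2,17] y:[-5,2/3] z:[-16,-6] -> miss, prune
  N4 x:[2,22] y:[-34/3,-22/3] z:[-21,15] -> miss, prune
  N10 x:[-12,18] y:[-5,-1] z:[-2,15] -> miss, prune

5 AABB tests over nodes [0, 1, 3, 4, 10]; 0 leaves entered; closest miss.

== RESULT ==
5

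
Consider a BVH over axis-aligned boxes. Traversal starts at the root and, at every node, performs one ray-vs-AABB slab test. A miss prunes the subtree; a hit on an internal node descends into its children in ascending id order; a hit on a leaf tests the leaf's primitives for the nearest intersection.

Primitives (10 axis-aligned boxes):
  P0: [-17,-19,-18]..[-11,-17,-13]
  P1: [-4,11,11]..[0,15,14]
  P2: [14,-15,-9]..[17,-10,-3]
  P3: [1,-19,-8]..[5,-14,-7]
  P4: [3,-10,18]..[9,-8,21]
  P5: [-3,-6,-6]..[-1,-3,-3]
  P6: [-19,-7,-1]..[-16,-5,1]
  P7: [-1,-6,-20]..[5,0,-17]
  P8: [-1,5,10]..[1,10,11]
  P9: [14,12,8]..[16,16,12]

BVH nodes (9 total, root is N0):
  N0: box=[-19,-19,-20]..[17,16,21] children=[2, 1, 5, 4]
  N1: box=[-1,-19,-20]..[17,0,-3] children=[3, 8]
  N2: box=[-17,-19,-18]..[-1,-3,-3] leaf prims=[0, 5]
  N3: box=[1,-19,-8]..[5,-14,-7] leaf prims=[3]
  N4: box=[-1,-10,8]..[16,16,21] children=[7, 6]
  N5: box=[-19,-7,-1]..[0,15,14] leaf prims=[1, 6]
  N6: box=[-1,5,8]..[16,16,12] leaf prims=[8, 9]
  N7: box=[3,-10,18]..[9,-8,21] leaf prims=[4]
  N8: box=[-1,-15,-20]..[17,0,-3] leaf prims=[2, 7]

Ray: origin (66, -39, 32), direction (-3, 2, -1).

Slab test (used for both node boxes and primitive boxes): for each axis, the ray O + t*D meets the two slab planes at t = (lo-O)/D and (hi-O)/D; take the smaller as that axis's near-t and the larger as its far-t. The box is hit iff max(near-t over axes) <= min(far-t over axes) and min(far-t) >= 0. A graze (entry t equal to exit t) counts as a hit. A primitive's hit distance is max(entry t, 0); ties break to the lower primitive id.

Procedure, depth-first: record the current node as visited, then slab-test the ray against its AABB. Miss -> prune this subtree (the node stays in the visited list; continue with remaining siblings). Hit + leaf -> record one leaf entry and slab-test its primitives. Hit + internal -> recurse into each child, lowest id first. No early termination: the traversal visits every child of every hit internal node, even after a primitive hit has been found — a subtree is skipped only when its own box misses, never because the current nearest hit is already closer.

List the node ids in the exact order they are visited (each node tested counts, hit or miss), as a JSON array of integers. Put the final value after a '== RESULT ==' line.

Trace the traversal:
N0 x:[49/3,85/3] y:[10,55/2] z:[11,52] -> hit [49/3,55/2], descend [1, 2, 4, 5]
  N1 x:[49/3,67/3] y:[10,39/2] z:[35,52] -> miss, prune
  N2 x:[67/3,83/3] y:[10,18] z:[35,50] -> miss, prune
  N4 x:[50/3,67/3] y:[29/2,55/2] z:[11,24] -> hit [50/3,67/3], descend [6, 7]
    N6 x:[50/3,67/3] y:[22,55/2] z:[20,24] -> hit [22,67/3] leaf, test {P8@t=22, P9(miss)}
    N7 x:[19,21] y:[29/2,31/2] z:[11,14] -> miss, prune
  N5 x:[22,85/3] y:[16,27] z:[18,33] -> hit [22,27] leaf, test {P1(miss), P6(miss)}

7 AABB tests over nodes [0, 1, 2, 4, 6, 7, 5]; 2 leaves entered; closest P8.

== RESULT ==
[0, 1, 2, 4, 6, 7, 5]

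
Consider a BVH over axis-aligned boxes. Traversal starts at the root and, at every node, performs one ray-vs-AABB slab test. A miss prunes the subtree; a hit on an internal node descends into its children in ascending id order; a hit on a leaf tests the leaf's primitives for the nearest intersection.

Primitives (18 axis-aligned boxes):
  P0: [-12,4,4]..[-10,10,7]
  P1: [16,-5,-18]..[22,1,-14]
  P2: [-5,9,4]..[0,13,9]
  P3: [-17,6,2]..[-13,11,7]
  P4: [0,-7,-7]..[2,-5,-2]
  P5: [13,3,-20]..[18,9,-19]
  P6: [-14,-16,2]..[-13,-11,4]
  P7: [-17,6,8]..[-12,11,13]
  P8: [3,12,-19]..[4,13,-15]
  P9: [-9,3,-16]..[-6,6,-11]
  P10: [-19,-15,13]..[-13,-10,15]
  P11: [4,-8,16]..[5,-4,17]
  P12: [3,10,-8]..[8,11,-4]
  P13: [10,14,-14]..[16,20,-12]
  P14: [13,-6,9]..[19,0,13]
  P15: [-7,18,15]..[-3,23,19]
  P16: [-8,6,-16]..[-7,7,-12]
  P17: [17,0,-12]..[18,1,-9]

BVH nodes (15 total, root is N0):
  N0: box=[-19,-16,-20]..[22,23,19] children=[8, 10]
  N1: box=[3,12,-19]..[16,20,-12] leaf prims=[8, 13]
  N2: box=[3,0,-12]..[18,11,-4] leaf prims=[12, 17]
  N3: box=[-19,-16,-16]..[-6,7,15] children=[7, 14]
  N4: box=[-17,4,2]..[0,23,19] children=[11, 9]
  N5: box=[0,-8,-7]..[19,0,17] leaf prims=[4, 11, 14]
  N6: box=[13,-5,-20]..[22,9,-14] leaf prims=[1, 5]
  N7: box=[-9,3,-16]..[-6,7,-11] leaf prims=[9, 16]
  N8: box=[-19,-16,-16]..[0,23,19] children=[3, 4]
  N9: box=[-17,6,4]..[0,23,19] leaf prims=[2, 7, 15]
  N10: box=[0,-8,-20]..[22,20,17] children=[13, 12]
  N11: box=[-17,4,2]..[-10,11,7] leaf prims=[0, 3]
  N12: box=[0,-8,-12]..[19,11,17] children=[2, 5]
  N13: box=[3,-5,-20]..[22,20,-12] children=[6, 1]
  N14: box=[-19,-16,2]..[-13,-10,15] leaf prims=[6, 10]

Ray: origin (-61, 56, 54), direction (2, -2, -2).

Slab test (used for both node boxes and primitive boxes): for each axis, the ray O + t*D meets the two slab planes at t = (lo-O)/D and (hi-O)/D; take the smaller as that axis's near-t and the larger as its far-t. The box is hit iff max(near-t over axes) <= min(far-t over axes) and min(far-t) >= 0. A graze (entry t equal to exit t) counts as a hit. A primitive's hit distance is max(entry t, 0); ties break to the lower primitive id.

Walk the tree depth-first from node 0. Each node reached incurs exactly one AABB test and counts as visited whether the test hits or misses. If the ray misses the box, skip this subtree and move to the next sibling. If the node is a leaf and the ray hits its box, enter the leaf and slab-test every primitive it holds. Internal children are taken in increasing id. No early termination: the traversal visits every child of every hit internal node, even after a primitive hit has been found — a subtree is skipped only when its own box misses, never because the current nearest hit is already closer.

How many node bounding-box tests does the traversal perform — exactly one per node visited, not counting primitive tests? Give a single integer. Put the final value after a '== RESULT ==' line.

Walk:
N0 x:[21,83/2] y:[33/2,36] z:[35/2,37] -> hit [21,36], descend [8, 10]
  N8 x:[21,61/2] y:[33/2,36] z:[35/2,35] -> hit [21,61/2], descend [3, 4]
    N3 x:[21,55/2] y:[49/2,36] z:[39/2,35] -> hit [49/2,55/2], descend [7, 14]
      N7 x:[26,55/2] y:[49/2,53/2] z:[65/2,35] -> miss, prune
      N14 x:[21,24] y:[33,36] z:[39/2,26] -> miss, prune
    N4 x:[22,61/2] y:[33/2,26] z:[35/2,26] -> hit [22,26], descend [9, 11]
      N9 x:[22,61/2] y:[33/2,25] z:[35/2,25] -> hit [22,25] leaf, test {P2(miss), P7@t=45/2, P15(miss)}
      N11 x:[22,51/2] y:[45/2,26] z:[47/2,26] -> hit [47/2,51/2] leaf, test {P0@t=49/2, P3@t=47/2}
  N10 x:[61/2,83/2] y:[18,32] z:[37/2,37] -> hit [61/2,32], descend [12, 13]
    N12 x:[61/2,40] y:[45/2,32] z:[37/2,33] -> hit [61/2,32], descend [2, 5]
      N2 x:[32,79/2] y:[45/2,28] z:[29,33] -> miss, prune
      N5 x:[61/2,40] y:[28,32] z:[37/2,61/2] -> hit [61/2,61/2] leaf, test {P4@t=61/2, P11(miss), P14(miss)}
    N13 x:[32,83/2] y:[18,61/2] z:[33,37] -> miss, prune

Summary -> nodes [0, 8, 3, 7, 14, 4, 9, 11, 10, 12, 2, 5, 13]; box-tests=13; leaf-entries=3; first=P7

== RESULT ==
13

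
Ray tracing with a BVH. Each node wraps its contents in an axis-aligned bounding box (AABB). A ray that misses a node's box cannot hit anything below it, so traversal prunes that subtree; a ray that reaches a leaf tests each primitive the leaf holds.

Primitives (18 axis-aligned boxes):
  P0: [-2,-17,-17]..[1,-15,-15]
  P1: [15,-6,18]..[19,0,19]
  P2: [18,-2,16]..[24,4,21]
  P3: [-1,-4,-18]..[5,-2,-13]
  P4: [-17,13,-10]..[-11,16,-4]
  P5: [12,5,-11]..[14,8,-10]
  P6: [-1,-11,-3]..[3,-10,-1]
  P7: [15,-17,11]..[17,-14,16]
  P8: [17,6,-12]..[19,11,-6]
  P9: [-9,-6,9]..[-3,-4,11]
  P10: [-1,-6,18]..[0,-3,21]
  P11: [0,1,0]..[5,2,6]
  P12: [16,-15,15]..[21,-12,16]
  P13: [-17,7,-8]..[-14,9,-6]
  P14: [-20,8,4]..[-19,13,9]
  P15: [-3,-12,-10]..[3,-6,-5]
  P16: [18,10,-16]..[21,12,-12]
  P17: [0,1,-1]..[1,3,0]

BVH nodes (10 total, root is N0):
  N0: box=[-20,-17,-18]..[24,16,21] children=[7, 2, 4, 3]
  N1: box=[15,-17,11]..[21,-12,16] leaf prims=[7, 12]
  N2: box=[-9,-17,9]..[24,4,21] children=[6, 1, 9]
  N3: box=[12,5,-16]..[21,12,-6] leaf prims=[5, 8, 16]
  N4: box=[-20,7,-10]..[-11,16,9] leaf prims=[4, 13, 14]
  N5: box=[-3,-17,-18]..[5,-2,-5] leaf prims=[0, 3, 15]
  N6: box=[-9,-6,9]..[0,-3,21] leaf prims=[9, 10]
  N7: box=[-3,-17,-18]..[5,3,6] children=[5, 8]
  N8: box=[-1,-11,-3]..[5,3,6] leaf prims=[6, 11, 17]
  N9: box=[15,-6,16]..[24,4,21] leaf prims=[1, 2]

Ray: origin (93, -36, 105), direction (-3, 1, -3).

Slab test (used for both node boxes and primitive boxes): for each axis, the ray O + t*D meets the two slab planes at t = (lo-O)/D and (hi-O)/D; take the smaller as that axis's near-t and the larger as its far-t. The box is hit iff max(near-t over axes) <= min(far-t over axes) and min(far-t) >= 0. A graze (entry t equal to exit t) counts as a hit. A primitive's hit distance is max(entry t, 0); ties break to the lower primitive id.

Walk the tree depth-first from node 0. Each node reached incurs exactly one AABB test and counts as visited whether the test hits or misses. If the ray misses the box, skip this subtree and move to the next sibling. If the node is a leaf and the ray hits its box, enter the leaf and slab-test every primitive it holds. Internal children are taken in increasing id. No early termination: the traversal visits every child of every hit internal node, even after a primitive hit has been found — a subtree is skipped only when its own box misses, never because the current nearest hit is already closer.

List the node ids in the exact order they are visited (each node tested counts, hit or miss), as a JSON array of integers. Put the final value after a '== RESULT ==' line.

Trace the traversal:
N0 x:[23,113/3] y:[19,52] z:[28,41] -> hit [28,113/3], descend [2, 3, 4, 7]
  N2 x:[23,34] y:[19,40] z:[28,32] -> hit [28,32], descend [1, 6, 9]
    N1 x:[24,26] y:[19,24] z:[89/3,94/3] -> miss, prune
    N6 x:[31,34] y:[30,33] z:[28,32] -> hit [31,32] leaf, test {P9@t=32, P10(miss)}
    N9 x:[23,26] y:[30,40] z:[28,89/3] -> miss, prune
  N3 x:[24,27] y:[41,48] z:[37,121/3] -> miss, prune
  N4 x:[104/3,113/3] y:[43,52] z:[32,115/3] -> miss, prune
  N7 x:[88/3,32] y:[19,39] z:[33,41] -> miss, prune

Visited [0, 2, 1, 6, 9, 3, 4, 7]. Tests: 8 box, 1 leaf. Nearest: P9.

== RESULT ==
[0, 2, 1, 6, 9, 3, 4, 7]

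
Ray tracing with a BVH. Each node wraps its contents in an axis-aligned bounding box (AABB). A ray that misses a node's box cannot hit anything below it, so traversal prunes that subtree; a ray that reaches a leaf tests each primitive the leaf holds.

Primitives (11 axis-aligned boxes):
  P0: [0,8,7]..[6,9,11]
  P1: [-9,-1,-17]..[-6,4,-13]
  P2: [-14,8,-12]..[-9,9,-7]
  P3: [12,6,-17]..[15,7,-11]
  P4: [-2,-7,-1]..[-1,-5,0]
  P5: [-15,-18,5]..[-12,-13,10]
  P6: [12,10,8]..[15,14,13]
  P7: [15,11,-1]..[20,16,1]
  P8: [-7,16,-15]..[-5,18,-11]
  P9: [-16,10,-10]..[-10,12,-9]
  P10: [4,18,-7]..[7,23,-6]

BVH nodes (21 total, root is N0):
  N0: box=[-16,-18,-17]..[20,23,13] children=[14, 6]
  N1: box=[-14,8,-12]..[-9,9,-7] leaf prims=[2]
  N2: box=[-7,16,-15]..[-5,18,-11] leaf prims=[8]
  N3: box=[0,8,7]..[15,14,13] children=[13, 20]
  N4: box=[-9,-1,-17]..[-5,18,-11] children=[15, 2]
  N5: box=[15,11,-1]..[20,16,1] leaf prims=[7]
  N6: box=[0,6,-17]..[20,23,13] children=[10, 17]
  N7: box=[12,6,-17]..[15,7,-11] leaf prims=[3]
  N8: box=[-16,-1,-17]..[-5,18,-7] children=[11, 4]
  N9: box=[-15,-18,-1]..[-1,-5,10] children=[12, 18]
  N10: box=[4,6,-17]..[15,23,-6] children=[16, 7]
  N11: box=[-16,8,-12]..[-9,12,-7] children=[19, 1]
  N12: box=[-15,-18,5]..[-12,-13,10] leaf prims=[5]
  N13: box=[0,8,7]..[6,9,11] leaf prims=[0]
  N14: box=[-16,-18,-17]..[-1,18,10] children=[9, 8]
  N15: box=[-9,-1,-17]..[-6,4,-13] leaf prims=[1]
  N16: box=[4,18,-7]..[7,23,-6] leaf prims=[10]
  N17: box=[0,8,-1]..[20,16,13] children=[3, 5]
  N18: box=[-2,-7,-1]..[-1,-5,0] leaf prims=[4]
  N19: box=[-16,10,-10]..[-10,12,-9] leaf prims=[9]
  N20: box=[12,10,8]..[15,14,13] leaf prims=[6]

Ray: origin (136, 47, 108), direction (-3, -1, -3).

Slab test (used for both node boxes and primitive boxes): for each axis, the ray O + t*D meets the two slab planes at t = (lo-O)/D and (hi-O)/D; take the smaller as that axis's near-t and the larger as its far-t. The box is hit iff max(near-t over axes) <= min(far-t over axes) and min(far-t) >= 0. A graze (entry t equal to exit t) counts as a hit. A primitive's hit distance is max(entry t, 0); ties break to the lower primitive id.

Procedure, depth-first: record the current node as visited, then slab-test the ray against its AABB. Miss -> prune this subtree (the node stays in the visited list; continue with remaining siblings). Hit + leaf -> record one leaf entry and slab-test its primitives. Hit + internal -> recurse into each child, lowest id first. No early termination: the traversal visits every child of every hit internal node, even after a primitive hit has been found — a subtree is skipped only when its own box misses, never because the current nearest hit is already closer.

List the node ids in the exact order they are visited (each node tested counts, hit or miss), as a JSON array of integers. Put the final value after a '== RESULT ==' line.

Trace the traversal:
N0 x:[116/3,152/3] y:[24,65] z:[95/3,125/3] -> hit [116/3,125/3], descend [6, 14]
  N6 x:[116/3,136/3] y:[24,41] z:[95/3,125/3] -> hit [116/3,41], descend [10, 17]
    N10 x:[121/3,44] y:[24,41] z:[38,125/3] -> hit [121/3,41], descend [7, 16]
      N7 x:[121/3,124/3] y:[40,41] z:[119/3,125/3] -> hit [121/3,41] leaf, test {P3@t=121/3}
      N16 x:[43,44] y:[24,29] z:[38,115/3] -> miss, prune
    N17 x:[116/3,136/3] y:[31,39] z:[95/3,109/3] -> miss, prune
  N14 x:[137/3,152/3] y:[29,65] z:[98/3,125/3] -> miss, prune

Summary -> nodes [0, 6, 10, 7, 16, 17, 14]; box-tests=7; leaf-entries=1; first=P3

== RESULT ==
[0, 6, 10, 7, 16, 17, 14]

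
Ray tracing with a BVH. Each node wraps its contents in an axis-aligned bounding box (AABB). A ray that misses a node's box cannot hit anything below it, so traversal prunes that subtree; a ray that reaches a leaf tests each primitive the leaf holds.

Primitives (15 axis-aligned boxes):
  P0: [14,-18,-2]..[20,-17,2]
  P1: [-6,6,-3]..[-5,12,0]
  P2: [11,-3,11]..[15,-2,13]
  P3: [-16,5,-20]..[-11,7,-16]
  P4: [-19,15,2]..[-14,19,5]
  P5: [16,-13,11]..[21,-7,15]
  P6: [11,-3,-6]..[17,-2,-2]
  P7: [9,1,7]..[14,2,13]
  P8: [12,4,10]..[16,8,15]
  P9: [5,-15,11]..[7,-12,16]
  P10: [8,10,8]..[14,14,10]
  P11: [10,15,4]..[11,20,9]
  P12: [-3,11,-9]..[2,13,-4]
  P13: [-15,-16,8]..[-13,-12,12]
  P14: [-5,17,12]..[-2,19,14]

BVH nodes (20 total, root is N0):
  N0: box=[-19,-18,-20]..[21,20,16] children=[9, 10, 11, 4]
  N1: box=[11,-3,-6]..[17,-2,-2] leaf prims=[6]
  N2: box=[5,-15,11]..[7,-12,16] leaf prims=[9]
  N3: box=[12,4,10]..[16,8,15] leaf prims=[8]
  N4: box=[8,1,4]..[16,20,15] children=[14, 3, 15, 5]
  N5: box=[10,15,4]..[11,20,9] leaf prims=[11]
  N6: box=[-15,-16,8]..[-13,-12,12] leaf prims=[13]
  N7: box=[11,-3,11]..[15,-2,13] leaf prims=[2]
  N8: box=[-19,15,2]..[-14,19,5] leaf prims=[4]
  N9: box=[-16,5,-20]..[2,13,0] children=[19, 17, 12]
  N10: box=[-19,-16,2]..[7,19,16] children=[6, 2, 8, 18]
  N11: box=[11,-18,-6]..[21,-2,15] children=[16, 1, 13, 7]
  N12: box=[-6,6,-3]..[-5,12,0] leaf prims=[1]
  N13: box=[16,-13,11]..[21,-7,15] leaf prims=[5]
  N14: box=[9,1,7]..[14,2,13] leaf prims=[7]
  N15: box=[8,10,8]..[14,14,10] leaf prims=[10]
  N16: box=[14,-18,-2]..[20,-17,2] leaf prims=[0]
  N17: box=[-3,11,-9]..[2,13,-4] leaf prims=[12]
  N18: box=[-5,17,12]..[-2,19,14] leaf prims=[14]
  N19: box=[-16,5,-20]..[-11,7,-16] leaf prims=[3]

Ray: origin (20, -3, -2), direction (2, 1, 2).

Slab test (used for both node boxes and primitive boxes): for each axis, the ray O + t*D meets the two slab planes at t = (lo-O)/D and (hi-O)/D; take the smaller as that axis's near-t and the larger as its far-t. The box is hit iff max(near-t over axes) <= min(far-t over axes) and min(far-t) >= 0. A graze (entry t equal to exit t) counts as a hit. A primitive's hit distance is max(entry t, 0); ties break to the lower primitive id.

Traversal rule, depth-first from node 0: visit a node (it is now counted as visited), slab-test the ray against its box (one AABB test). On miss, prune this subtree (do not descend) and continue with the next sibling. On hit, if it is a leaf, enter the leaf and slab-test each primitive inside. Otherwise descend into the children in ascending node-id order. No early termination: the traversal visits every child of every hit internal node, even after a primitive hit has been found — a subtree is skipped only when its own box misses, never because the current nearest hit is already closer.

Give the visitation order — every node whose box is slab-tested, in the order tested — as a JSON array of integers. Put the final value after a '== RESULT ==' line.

Traverse from the root:
N0 x:[-39/2,1/2] y:[-15,23] z:[-9,9] -> hit [-9,1/2], descend [4, 9, 10, 11]
  N4 x:[-6,-2] y:[4,23] z:[3,17/2] -> miss, prune
  N9 x:[-18,-9] y:[8,16] z:[-9,1] -> miss, prune
  N10 x:[-39/2,-13/2] y:[-13,22] z:[2,9] -> miss, prune
  N11 x:[-9/2,1/2] y:[-15,1] z:[-2,17/2] -> hit [-2,1/2], descend [1, 7, 13, 16]
    N1 x:[-9/2,-3/2] y:[0,1] z:[-2,0] -> miss, prune
    N7 x:[-9/2,-5/2] y:[0,1] z:[13/2,15/2] -> miss, prune
    N13 x:[-2,1/2] y:[-10,-4] z:[13/2,17/2] -> miss, prune
    N16 x:[-3,0] y:[-15,-14] z:[0,2] -> miss, prune

Visited [0, 4, 9, 10, 11, 1, 7, 13, 16]. Tests: 9 box, 0 leaf. Nearest: miss.

== RESULT ==
[0, 4, 9, 10, 11, 1, 7, 13, 16]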